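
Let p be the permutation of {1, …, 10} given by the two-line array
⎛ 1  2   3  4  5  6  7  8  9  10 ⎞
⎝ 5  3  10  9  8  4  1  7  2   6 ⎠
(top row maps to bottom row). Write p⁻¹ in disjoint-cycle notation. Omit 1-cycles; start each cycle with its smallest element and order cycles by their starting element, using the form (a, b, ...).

First write p in disjoint cycles: (1, 5, 8, 7)(2, 3, 10, 6, 4, 9).
Reversing each cycle (and rotating so the smallest element leads) gives p⁻¹ = (1, 7, 8, 5)(2, 9, 4, 6, 10, 3).

(1, 7, 8, 5)(2, 9, 4, 6, 10, 3)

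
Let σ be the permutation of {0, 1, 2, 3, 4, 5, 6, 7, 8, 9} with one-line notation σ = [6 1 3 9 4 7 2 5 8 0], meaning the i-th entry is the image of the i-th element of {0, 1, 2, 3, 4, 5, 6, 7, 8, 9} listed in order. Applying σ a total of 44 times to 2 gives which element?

Tracing 2 → 3 → … returns to 2 after 5 steps, so 2 lies in a 5-cycle (0, 6, 2, 3, 9).
On a 5-cycle, σ^5 is the identity, so σ^44 = σ^4 there (44 ≡ 4 mod 5).
Advancing 4 steps from 2: 2 → 3 → 9 → 0 → 6.

6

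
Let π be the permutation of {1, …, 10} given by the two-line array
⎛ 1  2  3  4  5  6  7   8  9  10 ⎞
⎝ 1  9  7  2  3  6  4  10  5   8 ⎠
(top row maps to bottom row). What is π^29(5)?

Tracing 5 → 3 → … returns to 5 after 6 steps, so 5 lies in a 6-cycle (2, 9, 5, 3, 7, 4).
Since the cycle has length 6, π^29 acts on it the same as π^5 (29 mod 6 = 5).
Stepping 5 places around the cycle: 5 → 3 → 7 → 4 → 2 → 9.

9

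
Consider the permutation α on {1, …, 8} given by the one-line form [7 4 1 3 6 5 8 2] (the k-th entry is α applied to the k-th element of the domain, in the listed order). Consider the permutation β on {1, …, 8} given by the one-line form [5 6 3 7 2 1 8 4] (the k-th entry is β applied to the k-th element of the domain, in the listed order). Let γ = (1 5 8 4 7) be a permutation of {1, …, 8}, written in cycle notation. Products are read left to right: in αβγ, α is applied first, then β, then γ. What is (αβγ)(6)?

2

Apply the permutations in order: α(6) = 5, then β(5) = 2, then γ(2) = 2. So (αβγ)(6) = 2.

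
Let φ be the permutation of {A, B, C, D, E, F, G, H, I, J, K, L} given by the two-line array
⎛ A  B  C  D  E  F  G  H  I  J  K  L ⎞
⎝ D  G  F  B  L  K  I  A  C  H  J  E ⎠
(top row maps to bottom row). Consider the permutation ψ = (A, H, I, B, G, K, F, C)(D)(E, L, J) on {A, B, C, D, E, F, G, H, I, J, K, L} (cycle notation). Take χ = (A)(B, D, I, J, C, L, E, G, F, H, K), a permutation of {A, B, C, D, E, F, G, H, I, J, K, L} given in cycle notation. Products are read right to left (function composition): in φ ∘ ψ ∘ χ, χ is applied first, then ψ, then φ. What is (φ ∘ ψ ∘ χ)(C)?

H

(φ ∘ ψ ∘ χ)(C) = φ(ψ(χ(C))). χ(C) = L, then ψ(L) = J, then φ(J) = H, so the result is H.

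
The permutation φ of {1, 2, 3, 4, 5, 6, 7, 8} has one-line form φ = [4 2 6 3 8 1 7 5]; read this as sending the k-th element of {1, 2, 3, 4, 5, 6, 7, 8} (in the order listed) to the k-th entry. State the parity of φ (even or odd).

even

In disjoint-cycle form the cycle lengths are 4, 2, 1, 1.
A cycle is odd iff its length is even; φ has 2 even-length cycles, so sgn(φ) = (−1)^2 and φ is even.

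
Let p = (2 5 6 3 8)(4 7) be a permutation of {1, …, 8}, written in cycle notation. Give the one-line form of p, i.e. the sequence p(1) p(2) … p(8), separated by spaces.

Each element maps to the next entry in its cycle (wrapping to the front): 1→1, 2→5, 3→8, 4→7, 5→6, 6→3, 7→4, 8→2.
So the one-line form is 1 5 8 7 6 3 4 2.

1 5 8 7 6 3 4 2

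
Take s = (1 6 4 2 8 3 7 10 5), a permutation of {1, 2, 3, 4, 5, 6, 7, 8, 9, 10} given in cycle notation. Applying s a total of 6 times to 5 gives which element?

3

5 lies in the 9-cycle (1 6 4 2 8 3 7 10 5).
Stepping 6 places around the cycle: 5 → 1 → 6 → 4 → 2 → 8 → 3.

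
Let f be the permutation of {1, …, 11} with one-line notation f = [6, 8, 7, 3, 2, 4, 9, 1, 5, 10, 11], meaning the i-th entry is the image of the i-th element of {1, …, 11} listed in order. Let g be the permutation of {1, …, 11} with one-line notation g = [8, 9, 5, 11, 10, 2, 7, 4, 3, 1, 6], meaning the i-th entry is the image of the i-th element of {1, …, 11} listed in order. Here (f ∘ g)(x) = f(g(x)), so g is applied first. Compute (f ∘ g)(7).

g(7) = 7, then f(7) = 9; composing gives (f ∘ g)(7) = 9.

9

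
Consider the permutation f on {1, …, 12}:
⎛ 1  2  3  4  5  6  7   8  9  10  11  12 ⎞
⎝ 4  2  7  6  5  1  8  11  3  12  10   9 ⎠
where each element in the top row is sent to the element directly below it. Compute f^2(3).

Tracing 3 → 7 → … returns to 3 after 7 steps, so 3 lies in a 7-cycle (3 7 8 11 10 12 9).
Stepping 2 places around the cycle: 3 → 7 → 8.

8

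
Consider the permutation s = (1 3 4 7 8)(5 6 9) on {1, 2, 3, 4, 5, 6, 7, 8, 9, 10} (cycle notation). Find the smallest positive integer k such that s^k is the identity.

15

The disjoint cycles have lengths 5, 3, 1, 1.
Since disjoint cycles commute, ord(s) = lcm(5, 3) = 15.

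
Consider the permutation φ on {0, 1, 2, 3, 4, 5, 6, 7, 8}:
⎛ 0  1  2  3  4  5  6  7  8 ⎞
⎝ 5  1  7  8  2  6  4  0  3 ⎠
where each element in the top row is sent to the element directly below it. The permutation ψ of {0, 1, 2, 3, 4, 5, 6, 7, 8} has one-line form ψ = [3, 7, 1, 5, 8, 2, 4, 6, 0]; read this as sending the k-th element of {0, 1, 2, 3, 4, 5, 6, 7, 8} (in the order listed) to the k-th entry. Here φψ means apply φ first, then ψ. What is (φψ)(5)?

First apply φ: φ(5) = 6, then ψ(6) = 4. Thus (φψ)(5) = 4.

4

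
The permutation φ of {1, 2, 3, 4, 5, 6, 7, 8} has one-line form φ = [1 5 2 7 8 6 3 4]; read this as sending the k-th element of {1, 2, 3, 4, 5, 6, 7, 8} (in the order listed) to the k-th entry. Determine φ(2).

2 is element number 2 of the domain, and entry number 2 of the one-line form is 5, so φ(2) = 5.

5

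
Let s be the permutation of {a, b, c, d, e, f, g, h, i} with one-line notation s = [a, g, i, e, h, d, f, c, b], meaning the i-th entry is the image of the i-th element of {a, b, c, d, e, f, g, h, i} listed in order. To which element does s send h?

c

h is element number 8 of the domain, and entry number 8 of the one-line form is c, so s(h) = c.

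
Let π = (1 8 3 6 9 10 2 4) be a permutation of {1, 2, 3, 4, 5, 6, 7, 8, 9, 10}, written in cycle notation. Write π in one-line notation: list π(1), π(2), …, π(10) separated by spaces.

Reading each image from the cycles: 1↦8, 2↦4, 3↦6, 4↦1, 5↦5, 6↦9, 7↦7, 8↦3, 9↦10, 10↦2.
So the one-line form is 8 4 6 1 5 9 7 3 10 2.

8 4 6 1 5 9 7 3 10 2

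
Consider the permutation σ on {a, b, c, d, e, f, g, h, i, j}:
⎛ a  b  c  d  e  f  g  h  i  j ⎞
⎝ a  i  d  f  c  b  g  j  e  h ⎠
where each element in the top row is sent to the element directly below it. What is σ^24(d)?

Tracing d → f → … returns to d after 6 steps, so d lies in a 6-cycle (b, i, e, c, d, f).
Since the cycle has length 6, σ^24 acts on it the same as σ^0 (24 mod 6 = 0).
So σ^24(d) = d.

d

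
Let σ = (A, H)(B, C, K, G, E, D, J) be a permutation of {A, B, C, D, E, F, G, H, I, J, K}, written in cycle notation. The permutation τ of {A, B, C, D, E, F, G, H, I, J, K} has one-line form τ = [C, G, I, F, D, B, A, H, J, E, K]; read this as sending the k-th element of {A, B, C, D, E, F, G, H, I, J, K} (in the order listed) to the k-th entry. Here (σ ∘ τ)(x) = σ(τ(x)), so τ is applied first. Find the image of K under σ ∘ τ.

G

(σ ∘ τ)(K) = σ(τ(K)). τ(K) = K, then σ(K) = G. So (σ ∘ τ)(K) = G.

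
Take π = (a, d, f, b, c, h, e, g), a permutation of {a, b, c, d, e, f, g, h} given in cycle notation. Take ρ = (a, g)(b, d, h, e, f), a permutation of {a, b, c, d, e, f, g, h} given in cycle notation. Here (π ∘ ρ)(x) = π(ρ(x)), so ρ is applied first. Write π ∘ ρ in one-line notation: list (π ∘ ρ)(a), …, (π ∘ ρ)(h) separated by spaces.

a f h e b c d g

Chase each element through ρ then π: a → g → a; b → d → f; c → c → h; d → h → e; e → f → b; f → b → c; g → a → d; h → e → g.
So π ∘ ρ in one-line form is a f h e b c d g.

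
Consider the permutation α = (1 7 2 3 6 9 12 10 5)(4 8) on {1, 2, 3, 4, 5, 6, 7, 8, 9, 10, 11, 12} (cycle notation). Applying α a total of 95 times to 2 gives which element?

10

2 lies in the 9-cycle (1 7 2 3 6 9 12 10 5).
Since the cycle has length 9, α^95 acts on it the same as α^5 (95 mod 9 = 5).
Advancing 5 steps from 2: 2 → 3 → 6 → 9 → 12 → 10.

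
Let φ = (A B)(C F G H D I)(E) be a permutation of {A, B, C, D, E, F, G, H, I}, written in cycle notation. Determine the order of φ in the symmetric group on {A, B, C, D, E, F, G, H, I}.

The cycle type of φ is (6, 2, 1).
The order is lcm(6, 2) = 6.

6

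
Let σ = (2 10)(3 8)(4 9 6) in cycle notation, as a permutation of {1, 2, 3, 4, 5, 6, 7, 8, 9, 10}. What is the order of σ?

6

The cycle type of σ is (3, 2, 2, 1, 1, 1).
The order is lcm(3, 2, 2) = 6.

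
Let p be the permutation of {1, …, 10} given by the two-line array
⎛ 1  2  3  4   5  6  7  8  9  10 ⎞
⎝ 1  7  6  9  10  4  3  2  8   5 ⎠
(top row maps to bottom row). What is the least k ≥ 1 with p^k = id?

The disjoint-cycle form of p has cycle lengths 7, 2, 1.
The order is lcm(7, 2) = 14.

14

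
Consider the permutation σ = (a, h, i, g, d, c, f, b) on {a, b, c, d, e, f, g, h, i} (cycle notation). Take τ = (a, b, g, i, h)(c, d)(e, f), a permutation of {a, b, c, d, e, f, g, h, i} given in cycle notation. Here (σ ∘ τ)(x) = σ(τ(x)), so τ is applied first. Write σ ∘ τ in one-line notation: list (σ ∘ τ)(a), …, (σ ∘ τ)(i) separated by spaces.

a d c f b e g h i

For each element, apply τ then σ: a → b → a; b → g → d; c → d → c; d → c → f; e → f → b; f → e → e; g → i → g; h → a → h; i → h → i.
Collecting the images, σ ∘ τ = [a d c f b e g h i].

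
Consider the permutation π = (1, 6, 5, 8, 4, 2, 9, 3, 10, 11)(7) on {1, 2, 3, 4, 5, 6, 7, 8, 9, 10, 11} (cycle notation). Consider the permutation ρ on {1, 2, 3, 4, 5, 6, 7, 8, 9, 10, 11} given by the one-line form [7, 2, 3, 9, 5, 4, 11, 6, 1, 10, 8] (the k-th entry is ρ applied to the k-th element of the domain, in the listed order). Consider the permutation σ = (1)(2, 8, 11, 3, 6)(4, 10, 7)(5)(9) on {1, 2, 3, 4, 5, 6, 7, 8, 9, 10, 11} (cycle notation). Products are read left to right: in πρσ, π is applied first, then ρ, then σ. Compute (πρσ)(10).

Apply the permutations in order: π(10) = 11, then ρ(11) = 8, then σ(8) = 11. So (πρσ)(10) = 11.

11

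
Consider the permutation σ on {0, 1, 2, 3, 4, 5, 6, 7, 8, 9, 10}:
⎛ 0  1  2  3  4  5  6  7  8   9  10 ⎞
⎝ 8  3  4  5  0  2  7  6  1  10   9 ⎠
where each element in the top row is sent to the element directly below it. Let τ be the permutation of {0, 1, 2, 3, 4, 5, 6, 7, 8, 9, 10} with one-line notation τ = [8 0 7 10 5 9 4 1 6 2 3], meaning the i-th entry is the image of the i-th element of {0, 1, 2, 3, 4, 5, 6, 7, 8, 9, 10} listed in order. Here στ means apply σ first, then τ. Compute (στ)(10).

2

(στ)(10) = τ(σ(10)). σ(10) = 9, then τ(9) = 2. So (στ)(10) = 2.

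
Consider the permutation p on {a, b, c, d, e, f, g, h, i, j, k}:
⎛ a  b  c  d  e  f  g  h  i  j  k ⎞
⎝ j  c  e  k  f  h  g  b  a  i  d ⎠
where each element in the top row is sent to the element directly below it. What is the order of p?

30

Writing p as disjoint cycles, the cycle lengths are 5, 3, 2, 1.
The order is lcm(5, 3, 2) = 30.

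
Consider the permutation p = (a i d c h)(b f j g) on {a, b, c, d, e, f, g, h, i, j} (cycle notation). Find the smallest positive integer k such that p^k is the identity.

The disjoint cycles have lengths 5, 4, 1.
Since disjoint cycles commute, ord(p) = lcm(5, 4) = 20.

20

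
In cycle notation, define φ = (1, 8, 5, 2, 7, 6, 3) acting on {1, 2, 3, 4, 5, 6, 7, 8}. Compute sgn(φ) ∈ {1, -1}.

The cycle lengths are 7, 1.
A cycle of length ℓ contributes ℓ−1 transpositions, so φ is a product of 6 transpositions — even.

1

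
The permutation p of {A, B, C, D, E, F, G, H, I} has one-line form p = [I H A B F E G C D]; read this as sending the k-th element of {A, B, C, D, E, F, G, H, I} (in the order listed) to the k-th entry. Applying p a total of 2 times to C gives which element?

I

Tracing C → A → … returns to C after 6 steps, so C lies in a 6-cycle (A, I, D, B, H, C).
Stepping 2 places around the cycle: C → A → I.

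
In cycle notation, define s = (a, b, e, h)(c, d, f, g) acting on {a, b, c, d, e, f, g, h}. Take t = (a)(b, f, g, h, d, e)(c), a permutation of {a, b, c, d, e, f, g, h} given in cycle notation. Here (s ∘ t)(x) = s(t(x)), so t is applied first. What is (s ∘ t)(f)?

First apply t: t(f) = g, then s(g) = c. Thus (s ∘ t)(f) = c.

c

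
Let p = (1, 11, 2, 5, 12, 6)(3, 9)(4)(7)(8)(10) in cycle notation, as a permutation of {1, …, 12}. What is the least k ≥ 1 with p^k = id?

6

The cycle type of p is (6, 2, 1, 1, 1, 1).
The order is lcm(6, 2) = 6.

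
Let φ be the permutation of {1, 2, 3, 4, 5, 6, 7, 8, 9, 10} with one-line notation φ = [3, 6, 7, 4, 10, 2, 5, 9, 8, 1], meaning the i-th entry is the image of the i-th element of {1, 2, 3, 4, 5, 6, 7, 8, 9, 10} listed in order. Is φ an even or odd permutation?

In disjoint-cycle form the cycle lengths are 5, 2, 2, 1.
A cycle of length ℓ contributes ℓ−1 transpositions, so φ is a product of 4 + 1 + 1 = 6 transpositions — even.

even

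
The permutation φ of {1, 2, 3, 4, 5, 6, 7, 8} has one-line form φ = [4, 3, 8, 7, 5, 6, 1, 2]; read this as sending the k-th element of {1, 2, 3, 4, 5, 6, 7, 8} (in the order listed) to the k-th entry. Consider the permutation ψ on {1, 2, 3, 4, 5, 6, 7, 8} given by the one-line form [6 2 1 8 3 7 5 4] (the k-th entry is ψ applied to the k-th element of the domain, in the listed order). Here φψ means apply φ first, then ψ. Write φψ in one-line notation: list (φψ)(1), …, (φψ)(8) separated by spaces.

(φψ)(x) = ψ(φ(x)). Computing each image: ψ(φ(1)) = ψ(4) = 8, ψ(φ(2)) = ψ(3) = 1, ψ(φ(3)) = ψ(8) = 4, ψ(φ(4)) = ψ(7) = 5, ψ(φ(5)) = ψ(5) = 3, ψ(φ(6)) = ψ(6) = 7, ψ(φ(7)) = ψ(1) = 6, ψ(φ(8)) = ψ(2) = 2.
Hence φψ = [8 1 4 5 3 7 6 2].

8 1 4 5 3 7 6 2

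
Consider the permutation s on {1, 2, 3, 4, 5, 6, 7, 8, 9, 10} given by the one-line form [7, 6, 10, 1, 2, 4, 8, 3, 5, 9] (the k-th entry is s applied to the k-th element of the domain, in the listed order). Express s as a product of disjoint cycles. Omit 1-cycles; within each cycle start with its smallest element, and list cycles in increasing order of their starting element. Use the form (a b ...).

(1 7 8 3 10 9 5 2 6 4)

Start at 1 and follow images: 1 → 7 → 8 → 3 → 10 → 9 → 5 → 2 → 6 → 4 → 1, giving the cycle (1 7 8 3 10 9 5 2 6 4).
Repeating from the next unused element and collecting all non-trivial cycles gives (1 7 8 3 10 9 5 2 6 4).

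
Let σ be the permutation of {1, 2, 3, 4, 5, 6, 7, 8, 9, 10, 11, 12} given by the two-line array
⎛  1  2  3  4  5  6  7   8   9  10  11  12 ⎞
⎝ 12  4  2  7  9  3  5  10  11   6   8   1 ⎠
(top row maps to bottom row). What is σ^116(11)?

4

Tracing 11 → 8 → … returns to 11 after 10 steps, so 11 lies in a 10-cycle (2 4 7 5 9 11 8 10 6 3).
Since the cycle has length 10, σ^116 acts on it the same as σ^6 (116 mod 10 = 6).
Advancing 6 steps from 11: 11 → 8 → 10 → 6 → 3 → 2 → 4.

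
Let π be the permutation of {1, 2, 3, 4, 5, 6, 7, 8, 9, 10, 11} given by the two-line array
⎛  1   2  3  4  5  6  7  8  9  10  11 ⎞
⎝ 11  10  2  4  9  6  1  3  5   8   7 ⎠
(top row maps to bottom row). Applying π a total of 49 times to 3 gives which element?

2

Tracing 3 → 2 → … returns to 3 after 4 steps, so 3 lies in a 4-cycle (2, 10, 8, 3).
On a 4-cycle, π^4 is the identity, so π^49 = π^1 there (49 ≡ 1 mod 4).
Advancing 1 step from 3: 3 → 2.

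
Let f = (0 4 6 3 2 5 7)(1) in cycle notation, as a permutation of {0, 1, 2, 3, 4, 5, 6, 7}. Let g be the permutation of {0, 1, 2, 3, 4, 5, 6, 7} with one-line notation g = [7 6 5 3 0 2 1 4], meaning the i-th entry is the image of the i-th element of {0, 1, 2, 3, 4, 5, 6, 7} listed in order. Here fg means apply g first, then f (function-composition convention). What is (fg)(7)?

First apply g: g(7) = 4, then f(4) = 6. Thus (fg)(7) = 6.

6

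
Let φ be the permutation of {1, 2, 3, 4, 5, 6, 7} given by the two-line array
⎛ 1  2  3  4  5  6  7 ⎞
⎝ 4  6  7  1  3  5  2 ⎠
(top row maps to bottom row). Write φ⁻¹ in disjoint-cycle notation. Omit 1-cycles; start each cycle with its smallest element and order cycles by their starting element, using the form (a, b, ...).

The cycle decomposition of φ is (1, 4)(2, 6, 5, 3, 7).
Reversing each cycle (and rotating so the smallest element leads) gives φ⁻¹ = (1, 4)(2, 7, 3, 5, 6).

(1, 4)(2, 7, 3, 5, 6)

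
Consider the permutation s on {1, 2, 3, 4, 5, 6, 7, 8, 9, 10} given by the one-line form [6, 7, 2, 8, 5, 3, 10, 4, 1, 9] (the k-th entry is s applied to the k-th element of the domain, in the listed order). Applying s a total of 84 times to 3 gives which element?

3

Tracing 3 → 2 → … returns to 3 after 7 steps, so 3 lies in a 7-cycle (1, 6, 3, 2, 7, 10, 9).
Since the cycle has length 7, s^84 acts on it the same as s^0 (84 mod 7 = 0).
So s^84(3) = 3.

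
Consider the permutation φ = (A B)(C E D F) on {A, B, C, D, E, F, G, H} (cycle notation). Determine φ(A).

B

Within (A B), A ↦ B.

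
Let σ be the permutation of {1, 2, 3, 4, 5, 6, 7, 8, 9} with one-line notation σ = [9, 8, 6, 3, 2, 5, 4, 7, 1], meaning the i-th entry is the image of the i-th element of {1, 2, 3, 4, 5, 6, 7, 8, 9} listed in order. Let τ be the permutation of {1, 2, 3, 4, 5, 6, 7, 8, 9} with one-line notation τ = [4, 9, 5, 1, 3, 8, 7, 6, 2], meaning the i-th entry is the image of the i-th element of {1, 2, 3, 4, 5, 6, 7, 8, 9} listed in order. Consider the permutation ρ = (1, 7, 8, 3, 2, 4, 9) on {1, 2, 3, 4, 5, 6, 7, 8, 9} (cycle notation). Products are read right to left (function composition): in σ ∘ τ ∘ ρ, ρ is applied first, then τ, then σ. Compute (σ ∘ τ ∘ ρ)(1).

Apply the permutations in order: ρ(1) = 7, then τ(7) = 7, then σ(7) = 4. So (σ ∘ τ ∘ ρ)(1) = 4.

4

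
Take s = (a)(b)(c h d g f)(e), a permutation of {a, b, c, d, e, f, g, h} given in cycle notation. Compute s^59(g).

d

g lies in the 5-cycle (c h d g f).
Since the cycle has length 5, s^59 acts on it the same as s^4 (59 mod 5 = 4).
Stepping 4 places around the cycle: g → f → c → h → d.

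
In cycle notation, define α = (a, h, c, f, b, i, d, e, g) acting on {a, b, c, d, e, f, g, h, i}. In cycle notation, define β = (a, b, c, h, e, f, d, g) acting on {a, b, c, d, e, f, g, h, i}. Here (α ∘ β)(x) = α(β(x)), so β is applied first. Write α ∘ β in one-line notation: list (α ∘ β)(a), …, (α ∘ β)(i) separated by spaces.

i f c a b e h g d

(α ∘ β)(x) = α(β(x)). Computing each image: α(β(a)) = α(b) = i, α(β(b)) = α(c) = f, α(β(c)) = α(h) = c, α(β(d)) = α(g) = a, α(β(e)) = α(f) = b, α(β(f)) = α(d) = e, α(β(g)) = α(a) = h, α(β(h)) = α(e) = g, α(β(i)) = α(i) = d.
Hence α ∘ β = [i f c a b e h g d].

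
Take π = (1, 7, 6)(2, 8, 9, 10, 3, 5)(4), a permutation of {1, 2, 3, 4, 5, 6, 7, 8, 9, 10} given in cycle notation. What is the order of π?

6

The disjoint cycles have lengths 6, 3, 1.
The order is lcm(6, 3) = 6.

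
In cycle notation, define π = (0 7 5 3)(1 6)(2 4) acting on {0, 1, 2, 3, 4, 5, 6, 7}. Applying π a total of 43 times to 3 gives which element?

5

3 lies in the 4-cycle (0 7 5 3).
On a 4-cycle, π^4 is the identity, so π^43 = π^3 there (43 ≡ 3 mod 4).
Advancing 3 steps from 3: 3 → 0 → 7 → 5.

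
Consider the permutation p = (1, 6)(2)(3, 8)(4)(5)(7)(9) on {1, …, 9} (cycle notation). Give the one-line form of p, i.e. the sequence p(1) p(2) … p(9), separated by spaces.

Image by image: 1↦6, 2↦2, 3↦8, 4↦4, 5↦5, 6↦1, 7↦7, 8↦3, 9↦9.
Listing these in domain order gives 6 2 8 4 5 1 7 3 9.

6 2 8 4 5 1 7 3 9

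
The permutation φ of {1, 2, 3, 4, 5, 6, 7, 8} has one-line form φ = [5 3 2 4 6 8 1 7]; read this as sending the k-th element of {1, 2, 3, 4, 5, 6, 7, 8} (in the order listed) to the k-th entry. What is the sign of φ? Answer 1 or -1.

In disjoint-cycle form the cycle lengths are 5, 2, 1.
A cycle is odd iff its length is even; φ has 1 even-length cycle, so sgn(φ) = (−1)^1 and φ is odd.

-1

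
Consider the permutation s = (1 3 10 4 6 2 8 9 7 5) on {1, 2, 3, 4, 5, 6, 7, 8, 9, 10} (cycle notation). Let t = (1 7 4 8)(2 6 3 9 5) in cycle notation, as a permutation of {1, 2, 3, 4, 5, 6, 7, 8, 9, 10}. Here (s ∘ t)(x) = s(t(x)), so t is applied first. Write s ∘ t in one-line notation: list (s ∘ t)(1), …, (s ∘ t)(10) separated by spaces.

Chase each element through t then s: 1 → 7 → 5; 2 → 6 → 2; 3 → 9 → 7; 4 → 8 → 9; 5 → 2 → 8; 6 → 3 → 10; 7 → 4 → 6; 8 → 1 → 3; 9 → 5 → 1; 10 → 10 → 4.
Collecting the images, s ∘ t = [5 2 7 9 8 10 6 3 1 4].

5 2 7 9 8 10 6 3 1 4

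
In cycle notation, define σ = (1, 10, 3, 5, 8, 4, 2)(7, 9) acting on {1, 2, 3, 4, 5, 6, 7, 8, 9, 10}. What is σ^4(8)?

8 lies in the 7-cycle (1, 10, 3, 5, 8, 4, 2).
Advancing 4 steps from 8: 8 → 4 → 2 → 1 → 10.

10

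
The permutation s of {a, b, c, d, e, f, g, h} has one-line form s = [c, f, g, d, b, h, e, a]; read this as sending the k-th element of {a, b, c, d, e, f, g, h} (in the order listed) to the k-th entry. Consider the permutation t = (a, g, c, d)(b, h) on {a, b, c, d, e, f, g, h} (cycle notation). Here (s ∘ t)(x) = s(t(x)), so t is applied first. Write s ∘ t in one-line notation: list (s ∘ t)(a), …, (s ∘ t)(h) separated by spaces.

e a d c b h g f

Chase each element through t then s: a → g → e; b → h → a; c → d → d; d → a → c; e → e → b; f → f → h; g → c → g; h → b → f.
So s ∘ t in one-line form is e a d c b h g f.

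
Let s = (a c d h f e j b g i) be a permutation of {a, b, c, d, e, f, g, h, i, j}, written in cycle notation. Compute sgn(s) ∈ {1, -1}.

The cycle lengths are 10.
A cycle is odd iff its length is even; s has 1 even-length cycle, so sgn(s) = (−1)^1 and s is odd.

-1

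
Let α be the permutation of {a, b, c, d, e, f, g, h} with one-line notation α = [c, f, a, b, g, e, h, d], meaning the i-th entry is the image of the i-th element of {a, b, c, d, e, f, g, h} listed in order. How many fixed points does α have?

No element satisfies α(x) = x, so there are 0 fixed points.

0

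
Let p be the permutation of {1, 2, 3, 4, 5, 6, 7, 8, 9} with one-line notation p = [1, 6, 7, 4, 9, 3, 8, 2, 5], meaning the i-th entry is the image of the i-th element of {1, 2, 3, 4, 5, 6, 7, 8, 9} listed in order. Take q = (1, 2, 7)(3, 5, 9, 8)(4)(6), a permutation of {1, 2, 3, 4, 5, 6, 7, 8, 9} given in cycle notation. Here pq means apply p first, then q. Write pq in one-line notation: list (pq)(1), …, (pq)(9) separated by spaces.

2 6 1 4 8 5 3 7 9

Chase each element through p then q: 1 → 1 → 2; 2 → 6 → 6; 3 → 7 → 1; 4 → 4 → 4; 5 → 9 → 8; 6 → 3 → 5; 7 → 8 → 3; 8 → 2 → 7; 9 → 5 → 9.
Collecting the images, pq = [2 6 1 4 8 5 3 7 9].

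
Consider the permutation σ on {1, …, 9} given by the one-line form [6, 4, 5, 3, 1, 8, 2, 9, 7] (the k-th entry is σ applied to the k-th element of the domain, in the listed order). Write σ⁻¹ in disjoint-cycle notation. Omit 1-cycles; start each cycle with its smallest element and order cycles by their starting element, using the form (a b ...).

(1 5 3 4 2 7 9 8 6)

The cycle decomposition of σ is (1 6 8 9 7 2 4 3 5).
The inverse reverses every cycle; in canonical form, σ⁻¹ = (1 5 3 4 2 7 9 8 6).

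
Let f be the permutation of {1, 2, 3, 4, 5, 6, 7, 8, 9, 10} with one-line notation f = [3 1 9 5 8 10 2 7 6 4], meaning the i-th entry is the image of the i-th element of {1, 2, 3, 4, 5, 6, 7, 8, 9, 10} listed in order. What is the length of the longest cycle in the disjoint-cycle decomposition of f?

Decomposing into disjoint cycles gives (1, 3, 9, 6, 10, 4, 5, 8, 7, 2); the longest has length 10.

10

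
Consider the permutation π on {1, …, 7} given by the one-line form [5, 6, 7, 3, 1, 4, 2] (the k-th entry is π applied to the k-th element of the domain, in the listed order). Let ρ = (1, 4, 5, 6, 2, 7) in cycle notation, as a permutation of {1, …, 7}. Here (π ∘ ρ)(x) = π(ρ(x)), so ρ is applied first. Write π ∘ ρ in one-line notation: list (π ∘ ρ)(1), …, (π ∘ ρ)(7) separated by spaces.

Chase each element through ρ then π: 1 → 4 → 3; 2 → 7 → 2; 3 → 3 → 7; 4 → 5 → 1; 5 → 6 → 4; 6 → 2 → 6; 7 → 1 → 5.
Collecting the images, π ∘ ρ = [3 2 7 1 4 6 5].

3 2 7 1 4 6 5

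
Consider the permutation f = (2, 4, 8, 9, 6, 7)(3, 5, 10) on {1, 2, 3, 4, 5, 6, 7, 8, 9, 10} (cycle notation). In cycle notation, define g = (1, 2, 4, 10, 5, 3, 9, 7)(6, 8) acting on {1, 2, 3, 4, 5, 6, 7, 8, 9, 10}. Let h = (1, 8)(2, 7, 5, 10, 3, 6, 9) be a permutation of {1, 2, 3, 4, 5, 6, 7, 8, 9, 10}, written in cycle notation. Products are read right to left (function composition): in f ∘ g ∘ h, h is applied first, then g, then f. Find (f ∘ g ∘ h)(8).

Chase 8: h(8) = 1; g(1) = 2; f(2) = 4. Hence (f ∘ g ∘ h)(8) = 4.

4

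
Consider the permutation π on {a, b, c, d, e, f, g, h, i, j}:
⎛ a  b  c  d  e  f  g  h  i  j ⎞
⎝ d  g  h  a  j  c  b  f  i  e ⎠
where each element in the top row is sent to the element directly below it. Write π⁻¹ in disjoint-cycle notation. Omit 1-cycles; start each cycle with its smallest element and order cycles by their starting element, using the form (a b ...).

(a d)(b g)(c f h)(e j)

The cycle decomposition of π is (a d)(b g)(c h f)(e j).
Reversing each cycle (and rotating so the smallest element leads) gives π⁻¹ = (a d)(b g)(c f h)(e j).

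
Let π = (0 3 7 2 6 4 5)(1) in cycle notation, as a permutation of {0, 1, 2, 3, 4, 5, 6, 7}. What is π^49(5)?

5 lies in the 7-cycle (0 3 7 2 6 4 5).
Since the cycle has length 7, π^49 acts on it the same as π^0 (49 mod 7 = 0).
So π^49(5) = 5.

5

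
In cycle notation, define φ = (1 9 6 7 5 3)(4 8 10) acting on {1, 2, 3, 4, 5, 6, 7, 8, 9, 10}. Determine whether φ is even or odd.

The cycle lengths are 6, 3, 1.
A cycle of length ℓ contributes ℓ−1 transpositions, so φ is a product of 5 + 2 = 7 transpositions — odd.

odd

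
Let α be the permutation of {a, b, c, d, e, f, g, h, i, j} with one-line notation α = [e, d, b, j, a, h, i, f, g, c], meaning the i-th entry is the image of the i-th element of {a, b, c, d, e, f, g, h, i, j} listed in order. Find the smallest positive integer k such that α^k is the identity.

The disjoint-cycle form of α has cycle lengths 4, 2, 2, 2.
The order of α is the least common multiple of its cycle lengths: lcm(4, 2, 2, 2) = 4.

4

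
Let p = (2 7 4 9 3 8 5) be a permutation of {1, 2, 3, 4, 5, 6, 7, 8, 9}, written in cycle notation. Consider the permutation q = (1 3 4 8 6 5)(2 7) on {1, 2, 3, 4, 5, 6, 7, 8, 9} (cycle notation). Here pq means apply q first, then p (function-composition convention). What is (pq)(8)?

First apply q: q(8) = 6, then p(6) = 6. Thus (pq)(8) = 6.

6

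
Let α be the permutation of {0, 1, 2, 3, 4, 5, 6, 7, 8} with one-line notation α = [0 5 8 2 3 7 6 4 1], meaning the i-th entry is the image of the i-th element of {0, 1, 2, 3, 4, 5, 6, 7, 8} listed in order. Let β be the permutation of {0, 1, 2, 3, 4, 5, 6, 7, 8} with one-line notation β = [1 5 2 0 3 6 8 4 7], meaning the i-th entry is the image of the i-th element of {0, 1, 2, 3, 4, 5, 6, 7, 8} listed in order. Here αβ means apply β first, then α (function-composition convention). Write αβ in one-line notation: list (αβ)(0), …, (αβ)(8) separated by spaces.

5 7 8 0 2 6 1 3 4

Chase each element through β then α: 0 → 1 → 5; 1 → 5 → 7; 2 → 2 → 8; 3 → 0 → 0; 4 → 3 → 2; 5 → 6 → 6; 6 → 8 → 1; 7 → 4 → 3; 8 → 7 → 4.
So αβ in one-line form is 5 7 8 0 2 6 1 3 4.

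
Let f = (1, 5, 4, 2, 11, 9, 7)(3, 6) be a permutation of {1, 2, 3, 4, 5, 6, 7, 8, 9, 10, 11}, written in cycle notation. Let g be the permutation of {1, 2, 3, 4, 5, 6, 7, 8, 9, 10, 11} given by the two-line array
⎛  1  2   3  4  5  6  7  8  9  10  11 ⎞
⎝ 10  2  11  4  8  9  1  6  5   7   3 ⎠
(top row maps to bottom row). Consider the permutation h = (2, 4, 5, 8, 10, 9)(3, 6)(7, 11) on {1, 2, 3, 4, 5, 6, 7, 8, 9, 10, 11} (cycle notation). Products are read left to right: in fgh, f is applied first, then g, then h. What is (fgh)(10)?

(fgh)(10) = h(g(f(10))). f(10) = 10, then g(10) = 7, then h(7) = 11, so the result is 11.

11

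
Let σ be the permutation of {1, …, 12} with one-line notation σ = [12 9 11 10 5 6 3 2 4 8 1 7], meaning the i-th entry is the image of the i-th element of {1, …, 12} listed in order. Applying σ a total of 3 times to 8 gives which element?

4

Tracing 8 → 2 → … returns to 8 after 5 steps, so 8 lies in a 5-cycle (2, 9, 4, 10, 8).
Advancing 3 steps from 8: 8 → 2 → 9 → 4.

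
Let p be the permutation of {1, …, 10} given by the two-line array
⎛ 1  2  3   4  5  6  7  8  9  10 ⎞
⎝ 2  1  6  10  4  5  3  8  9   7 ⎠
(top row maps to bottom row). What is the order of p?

6

The disjoint-cycle form of p has cycle lengths 6, 2, 1, 1.
The order of p is the least common multiple of its cycle lengths: lcm(6, 2) = 6.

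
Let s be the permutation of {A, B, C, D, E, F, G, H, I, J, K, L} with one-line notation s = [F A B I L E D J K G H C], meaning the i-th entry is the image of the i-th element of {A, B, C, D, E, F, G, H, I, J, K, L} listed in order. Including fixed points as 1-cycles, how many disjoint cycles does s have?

The cycle decomposition is (A F E L C B)(D I K H J G), which has 2 cycles (counting 1-cycles).

2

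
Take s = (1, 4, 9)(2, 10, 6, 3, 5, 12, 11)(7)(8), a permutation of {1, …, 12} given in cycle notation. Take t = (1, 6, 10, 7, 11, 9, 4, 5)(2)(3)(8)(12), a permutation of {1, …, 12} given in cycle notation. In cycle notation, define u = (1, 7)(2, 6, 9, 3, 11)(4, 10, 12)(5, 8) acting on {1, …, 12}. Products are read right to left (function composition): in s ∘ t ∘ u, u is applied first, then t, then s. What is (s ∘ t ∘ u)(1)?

2

Chase 1: u(1) = 7; t(7) = 11; s(11) = 2. Hence (s ∘ t ∘ u)(1) = 2.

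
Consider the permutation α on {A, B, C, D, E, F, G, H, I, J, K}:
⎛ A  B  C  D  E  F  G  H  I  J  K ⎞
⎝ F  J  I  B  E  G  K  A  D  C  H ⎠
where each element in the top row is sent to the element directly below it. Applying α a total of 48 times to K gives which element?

F

Tracing K → H → … returns to K after 5 steps, so K lies in a 5-cycle (A F G K H).
On a 5-cycle, α^5 is the identity, so α^48 = α^3 there (48 ≡ 3 mod 5).
Advancing 3 steps from K: K → H → A → F.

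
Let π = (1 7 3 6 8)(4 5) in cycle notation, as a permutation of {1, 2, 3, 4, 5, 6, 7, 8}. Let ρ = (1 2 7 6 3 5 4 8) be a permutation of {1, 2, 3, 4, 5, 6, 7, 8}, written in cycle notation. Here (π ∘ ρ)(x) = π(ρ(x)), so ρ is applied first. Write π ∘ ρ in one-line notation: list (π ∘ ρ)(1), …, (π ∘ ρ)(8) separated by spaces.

Chase each element through ρ then π: 1 → 2 → 2; 2 → 7 → 3; 3 → 5 → 4; 4 → 8 → 1; 5 → 4 → 5; 6 → 3 → 6; 7 → 6 → 8; 8 → 1 → 7.
Collecting the images, π ∘ ρ = [2 3 4 1 5 6 8 7].

2 3 4 1 5 6 8 7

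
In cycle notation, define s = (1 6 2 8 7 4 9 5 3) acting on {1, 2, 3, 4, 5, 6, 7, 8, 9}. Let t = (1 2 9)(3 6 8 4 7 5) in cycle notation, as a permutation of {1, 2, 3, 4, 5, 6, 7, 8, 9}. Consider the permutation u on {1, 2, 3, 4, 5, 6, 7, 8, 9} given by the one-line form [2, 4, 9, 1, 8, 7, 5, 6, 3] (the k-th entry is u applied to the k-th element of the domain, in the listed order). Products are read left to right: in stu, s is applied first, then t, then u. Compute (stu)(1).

6

Chase 1: s(1) = 6; t(6) = 8; u(8) = 6. Hence (stu)(1) = 6.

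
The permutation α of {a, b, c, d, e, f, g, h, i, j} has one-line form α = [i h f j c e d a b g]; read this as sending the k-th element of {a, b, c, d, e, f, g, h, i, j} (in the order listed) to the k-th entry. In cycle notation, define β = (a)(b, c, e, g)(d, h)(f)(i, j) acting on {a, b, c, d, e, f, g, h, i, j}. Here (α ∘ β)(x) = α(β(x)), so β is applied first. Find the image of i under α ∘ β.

β(i) = j, then α(j) = g; composing gives (α ∘ β)(i) = g.

g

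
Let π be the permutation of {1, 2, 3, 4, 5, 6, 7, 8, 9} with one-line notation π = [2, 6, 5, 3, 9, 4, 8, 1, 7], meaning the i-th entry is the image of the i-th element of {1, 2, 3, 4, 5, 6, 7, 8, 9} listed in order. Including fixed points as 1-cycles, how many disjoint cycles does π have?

The cycle decomposition is (1 2 6 4 3 5 9 7 8), which has 1 cycle (counting 1-cycles).

1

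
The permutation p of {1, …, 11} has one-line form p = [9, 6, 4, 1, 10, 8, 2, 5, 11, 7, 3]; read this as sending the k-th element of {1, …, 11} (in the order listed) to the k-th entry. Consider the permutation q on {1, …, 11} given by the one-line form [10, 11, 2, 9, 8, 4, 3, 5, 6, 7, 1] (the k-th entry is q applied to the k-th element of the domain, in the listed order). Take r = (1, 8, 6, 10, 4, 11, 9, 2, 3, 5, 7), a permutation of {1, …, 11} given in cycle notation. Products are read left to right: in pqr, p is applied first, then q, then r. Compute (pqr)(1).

10

Apply the permutations in order: p(1) = 9, then q(9) = 6, then r(6) = 10. So (pqr)(1) = 10.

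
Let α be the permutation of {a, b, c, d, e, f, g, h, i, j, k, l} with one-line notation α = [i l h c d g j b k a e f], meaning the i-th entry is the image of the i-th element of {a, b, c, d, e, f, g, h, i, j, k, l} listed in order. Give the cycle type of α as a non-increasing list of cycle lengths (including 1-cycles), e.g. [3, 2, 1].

The disjoint cycles are (a, i, k, e, d, c, h, b, l, f, g, j), with lengths 12 in non-increasing order.

[12]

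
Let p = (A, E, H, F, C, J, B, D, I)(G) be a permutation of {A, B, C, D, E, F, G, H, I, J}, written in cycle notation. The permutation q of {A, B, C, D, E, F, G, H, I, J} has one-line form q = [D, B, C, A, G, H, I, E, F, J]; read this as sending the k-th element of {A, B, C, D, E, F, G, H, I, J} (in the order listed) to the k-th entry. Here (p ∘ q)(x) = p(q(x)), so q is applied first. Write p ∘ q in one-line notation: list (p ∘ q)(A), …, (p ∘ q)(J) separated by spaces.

I D J E G F A H C B

(p ∘ q)(x) = p(q(x)). Computing each image: p(q(A)) = p(D) = I, p(q(B)) = p(B) = D, p(q(C)) = p(C) = J, p(q(D)) = p(A) = E, p(q(E)) = p(G) = G, p(q(F)) = p(H) = F, p(q(G)) = p(I) = A, p(q(H)) = p(E) = H, p(q(I)) = p(F) = C, p(q(J)) = p(J) = B.
Hence p ∘ q = [I D J E G F A H C B].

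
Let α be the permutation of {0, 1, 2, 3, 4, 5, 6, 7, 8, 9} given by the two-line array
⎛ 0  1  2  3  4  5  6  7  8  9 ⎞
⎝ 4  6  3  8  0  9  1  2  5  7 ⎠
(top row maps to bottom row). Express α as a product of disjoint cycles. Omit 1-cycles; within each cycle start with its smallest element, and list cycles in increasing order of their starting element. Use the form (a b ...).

Start at 0 and follow images: 0 → 4 → 0, giving the cycle (0 4).
Continuing from each remaining unvisited element yields (0 4)(1 6)(2 3 8 5 9 7).

(0 4)(1 6)(2 3 8 5 9 7)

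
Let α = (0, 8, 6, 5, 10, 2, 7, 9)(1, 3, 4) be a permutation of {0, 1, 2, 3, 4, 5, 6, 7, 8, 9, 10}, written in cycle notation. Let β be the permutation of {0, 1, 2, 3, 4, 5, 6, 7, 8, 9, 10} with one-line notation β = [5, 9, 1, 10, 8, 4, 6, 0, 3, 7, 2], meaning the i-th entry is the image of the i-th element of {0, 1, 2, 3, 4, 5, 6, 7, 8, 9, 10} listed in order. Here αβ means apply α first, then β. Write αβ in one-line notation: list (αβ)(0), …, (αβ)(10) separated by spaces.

3 10 0 8 9 2 4 7 6 5 1

(αβ)(x) = β(α(x)). Computing each image: β(α(0)) = β(8) = 3, β(α(1)) = β(3) = 10, β(α(2)) = β(7) = 0, β(α(3)) = β(4) = 8, β(α(4)) = β(1) = 9, β(α(5)) = β(10) = 2, β(α(6)) = β(5) = 4, β(α(7)) = β(9) = 7, β(α(8)) = β(6) = 6, β(α(9)) = β(0) = 5, β(α(10)) = β(2) = 1.
Hence αβ = [3 10 0 8 9 2 4 7 6 5 1].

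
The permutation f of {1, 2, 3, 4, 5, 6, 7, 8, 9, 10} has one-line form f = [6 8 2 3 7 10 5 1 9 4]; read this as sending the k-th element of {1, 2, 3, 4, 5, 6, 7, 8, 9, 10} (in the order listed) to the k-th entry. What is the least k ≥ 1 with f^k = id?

14

Writing f as disjoint cycles, the cycle lengths are 7, 2, 1.
The order of f is the least common multiple of its cycle lengths: lcm(7, 2) = 14.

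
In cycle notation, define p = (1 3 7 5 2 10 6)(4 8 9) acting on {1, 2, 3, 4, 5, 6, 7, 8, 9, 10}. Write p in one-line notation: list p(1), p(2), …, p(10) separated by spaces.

3 10 7 8 2 1 5 9 4 6

Image by image: 1↦3, 2↦10, 3↦7, 4↦8, 5↦2, 6↦1, 7↦5, 8↦9, 9↦4, 10↦6.
Listing these in domain order gives 3 10 7 8 2 1 5 9 4 6.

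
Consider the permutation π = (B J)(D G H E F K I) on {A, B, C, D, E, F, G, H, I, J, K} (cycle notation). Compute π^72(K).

D

K lies in the 7-cycle (D G H E F K I).
Powers repeat with period 7 on this cycle, and 72 mod 7 = 2, so π^72(K) = π^2(K).
Advancing 2 steps from K: K → I → D.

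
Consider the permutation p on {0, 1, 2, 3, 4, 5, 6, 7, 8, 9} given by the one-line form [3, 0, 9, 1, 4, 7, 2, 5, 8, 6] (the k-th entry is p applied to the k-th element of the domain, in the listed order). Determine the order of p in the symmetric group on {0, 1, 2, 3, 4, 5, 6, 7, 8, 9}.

6

Writing p as disjoint cycles, the cycle lengths are 3, 3, 2, 1, 1.
The order is lcm(3, 3, 2) = 6.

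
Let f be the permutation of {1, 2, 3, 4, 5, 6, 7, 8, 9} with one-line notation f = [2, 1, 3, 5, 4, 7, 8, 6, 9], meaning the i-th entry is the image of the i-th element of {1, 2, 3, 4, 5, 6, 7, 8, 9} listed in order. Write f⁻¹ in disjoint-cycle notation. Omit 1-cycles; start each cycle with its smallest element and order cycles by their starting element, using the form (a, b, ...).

First write f in disjoint cycles: (1, 2)(4, 5)(6, 7, 8).
The inverse reverses every cycle; in canonical form, f⁻¹ = (1, 2)(4, 5)(6, 8, 7).

(1, 2)(4, 5)(6, 8, 7)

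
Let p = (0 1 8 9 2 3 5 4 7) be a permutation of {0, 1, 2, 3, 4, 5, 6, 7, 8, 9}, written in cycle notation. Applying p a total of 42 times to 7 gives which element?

3

7 lies in the 9-cycle (0 1 8 9 2 3 5 4 7).
On a 9-cycle, p^9 is the identity, so p^42 = p^6 there (42 ≡ 6 mod 9).
Advancing 6 steps from 7: 7 → 0 → 1 → 8 → 9 → 2 → 3.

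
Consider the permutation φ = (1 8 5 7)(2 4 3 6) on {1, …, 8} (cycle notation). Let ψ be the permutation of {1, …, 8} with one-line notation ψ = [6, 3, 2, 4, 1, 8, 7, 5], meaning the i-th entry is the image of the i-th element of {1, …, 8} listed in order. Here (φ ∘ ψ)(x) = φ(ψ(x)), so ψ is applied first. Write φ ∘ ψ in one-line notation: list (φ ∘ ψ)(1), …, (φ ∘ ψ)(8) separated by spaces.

For each element, apply ψ then φ: 1 → 6 → 2; 2 → 3 → 6; 3 → 2 → 4; 4 → 4 → 3; 5 → 1 → 8; 6 → 8 → 5; 7 → 7 → 1; 8 → 5 → 7.
Collecting the images, φ ∘ ψ = [2 6 4 3 8 5 1 7].

2 6 4 3 8 5 1 7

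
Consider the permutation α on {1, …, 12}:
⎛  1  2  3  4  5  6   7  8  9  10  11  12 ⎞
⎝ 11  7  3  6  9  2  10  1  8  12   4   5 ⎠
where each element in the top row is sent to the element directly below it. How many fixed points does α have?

The fixed points (elements with α(x) = x) are {3}, so there is 1.

1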